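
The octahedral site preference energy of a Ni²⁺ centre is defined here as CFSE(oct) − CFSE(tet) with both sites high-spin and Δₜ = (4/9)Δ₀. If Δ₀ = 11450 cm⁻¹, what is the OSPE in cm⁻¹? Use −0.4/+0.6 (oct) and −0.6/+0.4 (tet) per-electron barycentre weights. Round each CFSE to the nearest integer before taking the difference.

Ni is in group 10, so Ni²⁺ is d⁸ (10 − 2 = 8).
Octahedral (high-spin): t₂g⁶ eg², CFSE = 6(−0.4) + 2(+0.6) = -1.2Δ₀ = -1.2 × 11450 = -13740 cm⁻¹.
In a tetrahedral site the filling is e⁴ t₂⁴: CFSE(tet) = -0.8Δₜ = -0.8 × (4/9)(11450) = -4071 cm⁻¹.
OSPE = CFSE(oct) − CFSE(tet) = -13740 − (-4071) = -9669 cm⁻¹.

-9669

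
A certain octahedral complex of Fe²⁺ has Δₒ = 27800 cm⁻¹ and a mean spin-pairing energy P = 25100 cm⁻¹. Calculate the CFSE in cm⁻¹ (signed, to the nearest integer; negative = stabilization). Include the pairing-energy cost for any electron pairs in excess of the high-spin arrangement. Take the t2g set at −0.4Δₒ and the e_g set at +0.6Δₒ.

-16520

Group 8 minus oxidation state +2 gives a d⁶ configuration for Fe²⁺.
Δₒ > P, so pairing is preferred: the ground state is low-spin.
Filling d⁶ accordingly: t2g^6 e_g^0.
Orbital CFSE = -2.4Δₒ = -2.4 × 27800 = -66720 cm⁻¹.
Excess pairs vs high-spin: 3 − 1 = 2; pairing cost = +50200 cm⁻¹.
Net CFSE = -66720 + 50200 = -16520 cm⁻¹.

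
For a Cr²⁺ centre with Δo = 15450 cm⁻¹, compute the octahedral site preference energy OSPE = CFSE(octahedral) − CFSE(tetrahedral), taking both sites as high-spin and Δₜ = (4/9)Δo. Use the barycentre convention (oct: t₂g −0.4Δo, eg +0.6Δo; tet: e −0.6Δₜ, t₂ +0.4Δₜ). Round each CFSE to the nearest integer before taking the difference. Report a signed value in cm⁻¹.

-6523

Cr sits in group 6; removing 2 electrons leaves Cr²⁺ with 6 − 2 = 4 d electrons.
In an octahedral site d⁴ (HS) is t₂g³ eg¹, giving CFSE(oct) = -0.6Δo = -9270 cm⁻¹.
In a tetrahedral site the filling is e² t₂²: CFSE(tet) = -0.4Δₜ = -0.4 × (4/9)(15450) = -2747 cm⁻¹.
OSPE = -9270 − (-2747) = -6523 cm⁻¹.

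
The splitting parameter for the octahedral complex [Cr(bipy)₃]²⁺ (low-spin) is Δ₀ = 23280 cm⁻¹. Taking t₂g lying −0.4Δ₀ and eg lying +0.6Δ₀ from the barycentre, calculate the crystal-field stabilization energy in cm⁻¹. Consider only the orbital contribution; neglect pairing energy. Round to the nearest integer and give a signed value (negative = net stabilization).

-37248

bipy is neutral, so the +2 overall charge sits on Cr: oxidation state +2.
Cr sits in group 6; removing 2 electrons leaves Cr²⁺ with 6 − 2 = 4 d electrons.
Electron filling gives t₂g⁴ eg⁰.
The orbital stabilization is -1.6Δ₀ = -1.6 × 23280 = -37248 cm⁻¹.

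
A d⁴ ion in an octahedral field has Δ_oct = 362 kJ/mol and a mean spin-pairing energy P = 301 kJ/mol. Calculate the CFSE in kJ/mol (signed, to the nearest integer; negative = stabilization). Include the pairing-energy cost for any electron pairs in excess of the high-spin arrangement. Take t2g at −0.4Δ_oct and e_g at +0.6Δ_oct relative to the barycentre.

Δ_oct > P, so pairing is preferred: the ground state is low-spin.
That gives t2g^4 e_g^0.
Orbital CFSE = -1.6Δ_oct = -1.6 × 362 = -579 kJ/mol.
Excess pairs vs high-spin: 1 − 0 = 1; pairing cost = +301 kJ/mol.
Net CFSE = -579 + 301 = -278 kJ/mol.

-278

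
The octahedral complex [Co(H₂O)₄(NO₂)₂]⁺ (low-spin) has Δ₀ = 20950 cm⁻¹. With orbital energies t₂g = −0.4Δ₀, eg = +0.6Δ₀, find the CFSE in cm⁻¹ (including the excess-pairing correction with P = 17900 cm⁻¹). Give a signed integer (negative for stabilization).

Ligand charges: 4×(+0) from H₂O and 2×(-1) from NO₂⁻ sum to -2; with overall charge +1, Co is +3.
Group 9 minus oxidation state +3 gives a d⁶ configuration for Co³⁺.
The d⁶ electrons fill as t₂g⁶ eg⁰.
The orbital stabilization is -2.4Δ₀ = -2.4 × 20950 = -50280 cm⁻¹.
High-spin d⁶ would be t₂g⁴ eg² with 1 pair; low-spin has 3, so 2 excess pairs cost +2P = +35800 cm⁻¹.
Net CFSE = -50280 + 35800 = -14480 cm⁻¹.

-14480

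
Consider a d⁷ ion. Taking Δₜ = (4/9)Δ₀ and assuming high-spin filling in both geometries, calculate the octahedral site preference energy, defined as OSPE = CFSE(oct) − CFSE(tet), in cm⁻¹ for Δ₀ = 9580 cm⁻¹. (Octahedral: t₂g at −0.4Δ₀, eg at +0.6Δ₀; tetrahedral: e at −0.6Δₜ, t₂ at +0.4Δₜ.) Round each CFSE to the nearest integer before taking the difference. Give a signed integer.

Octahedral high-spin t2g^5 e_g^2: CFSE = -0.8 × 9580 = -7664 cm⁻¹.
In a tetrahedral site the filling is e^4 t2^3: CFSE(tet) = -1.2Δₜ = -1.2 × (4/9)(9580) = -5109 cm⁻¹.
OSPE = CFSE(oct) − CFSE(tet) = -7664 − (-5109) = -2555 cm⁻¹.

-2555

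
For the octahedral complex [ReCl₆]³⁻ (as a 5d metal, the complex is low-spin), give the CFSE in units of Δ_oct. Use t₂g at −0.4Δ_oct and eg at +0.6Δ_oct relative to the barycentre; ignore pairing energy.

Each Cl⁻ contributes -1; 6 × (-1) = -6. With overall charge -3, Re is in the +3 oxidation state.
Re is in group 7, so Re³⁺ is d⁴ (7 − 3 = 4).
Configuration: t₂g⁴ eg⁰.
CFSE = 4(-0.4Δ_oct) + 0(0.6Δ_oct) = -1.6Δ_oct + 0.0Δ_oct = -1.6Δ_oct.

-1.6 Δ_oct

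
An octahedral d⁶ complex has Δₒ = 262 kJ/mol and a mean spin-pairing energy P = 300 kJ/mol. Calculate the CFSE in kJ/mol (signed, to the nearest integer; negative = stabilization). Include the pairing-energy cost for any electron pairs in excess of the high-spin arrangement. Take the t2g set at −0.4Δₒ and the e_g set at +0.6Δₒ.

-105

Since Δₒ = 262 kJ/mol < P = 300 kJ/mol, the complex adopts the high-spin configuration.
That gives t2g^4 e_g^2.
Orbital CFSE = -0.4Δₒ = -0.4 × 262 = -105 kJ/mol.
High-spin has no excess pairs, so no pairing correction applies.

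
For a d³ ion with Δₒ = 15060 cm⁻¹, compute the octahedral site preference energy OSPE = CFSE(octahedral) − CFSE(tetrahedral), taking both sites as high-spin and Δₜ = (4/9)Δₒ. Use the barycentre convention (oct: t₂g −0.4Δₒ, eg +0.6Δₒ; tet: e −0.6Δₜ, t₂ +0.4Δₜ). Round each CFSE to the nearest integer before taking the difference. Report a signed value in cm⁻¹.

Octahedral (high-spin): t2g^3 e_g^0, CFSE = 3(−0.4) + 0(+0.6) = -1.2Δₒ = -1.2 × 15060 = -18072 cm⁻¹.
In a tetrahedral site the filling is e^2 t2^1: CFSE(tet) = -0.8Δₜ = -0.8 × (4/9)(15060) = -5355 cm⁻¹.
Subtracting, OSPE = -18072 − (-5355) = -12717 cm⁻¹.

-12717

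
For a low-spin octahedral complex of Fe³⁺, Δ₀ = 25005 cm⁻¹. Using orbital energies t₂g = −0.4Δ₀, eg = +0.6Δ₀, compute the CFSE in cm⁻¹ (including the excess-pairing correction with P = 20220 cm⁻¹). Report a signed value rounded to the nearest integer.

-9570

Fe sits in group 8; removing 3 electrons leaves Fe³⁺ with 8 − 3 = 5 d electrons.
Electron filling gives t₂g⁵ eg⁰.
The orbital stabilization is -2.0Δ₀ = -2.0 × 25005 = -50010 cm⁻¹.
High-spin d⁵ would be t₂g³ eg² with 0 pairs; low-spin has 2, so 2 excess pairs cost +2P = +40440 cm⁻¹.
Combining: -50010 + 40440 = -9570 cm⁻¹.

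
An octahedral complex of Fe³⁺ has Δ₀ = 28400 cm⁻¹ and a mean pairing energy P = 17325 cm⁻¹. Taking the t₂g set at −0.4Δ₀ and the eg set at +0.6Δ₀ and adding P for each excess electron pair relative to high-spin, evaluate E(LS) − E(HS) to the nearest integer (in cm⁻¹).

Fe³⁺: group 8, so d-count = 8 − 3 = 5.
In the high-spin limit (t₂g³ eg²) the orbital term is 0.0Δ₀ = 0 cm⁻¹, with no excess pairing.
For low-spin the configuration is t₂g⁵ eg⁰: orbital energy -2.0 × 28400 = -56800 cm⁻¹, and 2 additional pairs relative to high-spin add 34650 cm⁻¹, giving -22150 cm⁻¹.
Thus E(LS) − E(HS) = -22150 cm⁻¹.

-22150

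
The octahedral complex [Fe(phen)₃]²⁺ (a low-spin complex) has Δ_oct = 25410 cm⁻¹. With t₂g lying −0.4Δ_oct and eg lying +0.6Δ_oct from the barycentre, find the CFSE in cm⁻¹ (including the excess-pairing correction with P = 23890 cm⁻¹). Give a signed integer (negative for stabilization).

phen is neutral, so the +2 overall charge sits on Fe: oxidation state +2.
Fe is in group 8, so Fe²⁺ is d⁶ (8 − 2 = 6).
Configuration: t₂g⁶ eg⁰.
Orbital CFSE = 6(-0.4) + 0(0.6) = -2.4Δ_oct = -2.4 × 25410 = -60984 cm⁻¹.
High-spin d⁶ would be t₂g⁴ eg² with 1 pair; low-spin has 3, so 2 excess pairs cost +2P = +47780 cm⁻¹.
Net CFSE = -60984 + 47780 = -13204 cm⁻¹.

-13204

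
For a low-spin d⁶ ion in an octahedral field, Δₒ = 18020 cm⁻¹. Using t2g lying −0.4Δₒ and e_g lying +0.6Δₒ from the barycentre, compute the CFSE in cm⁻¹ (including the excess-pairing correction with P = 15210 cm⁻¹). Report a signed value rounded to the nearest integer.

Electron filling gives t2g^6 e_g^0.
Orbital CFSE = 6(-0.4) + 0(0.6) = -2.4Δₒ = -2.4 × 18020 = -43248 cm⁻¹.
Relative to high-spin t2g^4 e_g^2 (1 paired), the low-spin configuration has 2 additional pairs, contributing +2 × 15210 = +30420 cm⁻¹.
Overall CFSE = -43248 + 30420 = -12828 cm⁻¹.

-12828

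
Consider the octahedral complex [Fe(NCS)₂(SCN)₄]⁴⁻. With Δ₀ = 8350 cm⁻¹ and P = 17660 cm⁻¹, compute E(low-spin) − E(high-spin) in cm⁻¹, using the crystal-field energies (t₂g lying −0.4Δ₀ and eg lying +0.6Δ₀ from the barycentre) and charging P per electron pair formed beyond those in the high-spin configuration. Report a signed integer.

Ligand charges: 2×(-1) from NCS⁻ and 4×(-1) from SCN⁻ sum to -6; with overall charge -4, Fe is +2.
Fe is in group 8, so Fe²⁺ is d⁶ (8 − 2 = 6).
High-spin: t₂g⁴ eg², CFSE = -0.4Δ₀ = -3340 cm⁻¹.
For low-spin the configuration is t₂g⁶ eg⁰: orbital energy -2.4 × 8350 = -20040 cm⁻¹, and 2 additional pairs relative to high-spin add 35320 cm⁻¹, giving 15280 cm⁻¹.
Thus E(LS) − E(HS) = 18620 cm⁻¹.

18620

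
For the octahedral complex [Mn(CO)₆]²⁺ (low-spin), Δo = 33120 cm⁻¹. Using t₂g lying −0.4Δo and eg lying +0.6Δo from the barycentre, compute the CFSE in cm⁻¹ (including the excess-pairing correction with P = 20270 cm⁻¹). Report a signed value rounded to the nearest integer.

CO is neutral, so the +2 overall charge sits on Mn: oxidation state +2.
Mn²⁺: group 7, so d-count = 7 − 2 = 5.
Configuration: t₂g⁵ eg⁰.
Orbital CFSE = 5(-0.4) + 0(0.6) = -2.0Δo = -2.0 × 33120 = -66240 cm⁻¹.
High-spin d⁵ would be t₂g³ eg² with 0 pairs; low-spin has 2, so 2 excess pairs cost +2P = +40540 cm⁻¹.
Combining: -66240 + 40540 = -25700 cm⁻¹.

-25700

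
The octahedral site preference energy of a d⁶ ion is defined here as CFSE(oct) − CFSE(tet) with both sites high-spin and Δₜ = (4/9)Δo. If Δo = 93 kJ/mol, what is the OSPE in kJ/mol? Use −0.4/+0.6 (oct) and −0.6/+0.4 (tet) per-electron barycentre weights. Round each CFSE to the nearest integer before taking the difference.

Octahedral (high-spin): t₂g⁴ eg², CFSE = 4(−0.4) + 2(+0.6) = -0.4Δo = -0.4 × 93 = -37 kJ/mol.
Tetrahedral e³ t₂³ gives -0.6Δₜ = -0.6 × (4/9) × 93 = -25 kJ/mol.
Subtracting, OSPE = -37 − (-25) = -12 kJ/mol.

-12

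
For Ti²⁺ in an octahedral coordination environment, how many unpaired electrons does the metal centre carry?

Ti is in group 4, so Ti²⁺ is d² (4 − 2 = 2).
For octahedral d² the high- and low-spin configurations coincide.
Configuration: t₂g² eg⁰, giving 2 unpaired electrons.

2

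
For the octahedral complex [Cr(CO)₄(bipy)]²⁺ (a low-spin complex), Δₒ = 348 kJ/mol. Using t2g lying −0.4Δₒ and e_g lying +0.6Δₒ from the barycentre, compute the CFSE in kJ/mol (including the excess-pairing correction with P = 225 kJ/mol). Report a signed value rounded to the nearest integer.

Ligand charges: 4×(+0) from CO and 1×(+0) from bipy sum to +0; with overall charge +2, Cr is +2.
Cr²⁺: group 6, so d-count = 6 − 2 = 4.
Configuration: t2g^4 e_g^0.
CFSE(orbital) = 4×(-0.4Δₒ) + 0×(0.6Δₒ) = -1.6Δₒ; with Δₒ = 348 kJ/mol that is -557 kJ/mol.
High-spin d⁴ would be t2g^3 e_g^1 with 0 pairs; low-spin has 1, so 1 excess pair costs +1P = +225 kJ/mol.
Overall CFSE = -557 + 225 = -332 kJ/mol.

-332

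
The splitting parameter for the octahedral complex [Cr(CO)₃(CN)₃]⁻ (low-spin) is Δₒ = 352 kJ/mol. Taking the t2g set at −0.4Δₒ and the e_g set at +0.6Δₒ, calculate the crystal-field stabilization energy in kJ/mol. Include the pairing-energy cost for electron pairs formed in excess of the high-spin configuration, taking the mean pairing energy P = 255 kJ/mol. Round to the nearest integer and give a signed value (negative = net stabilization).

-308

Ligand charges: 3×(+0) from CO and 3×(-1) from CN⁻ sum to -3; with overall charge -1, Cr is +2.
Cr²⁺: group 6, so d-count = 6 − 2 = 4.
Electron filling gives t2g^4 e_g^0.
CFSE(orbital) = 4×(-0.4Δₒ) + 0×(0.6Δₒ) = -1.6Δₒ; with Δₒ = 352 kJ/mol that is -563 kJ/mol.
High-spin d⁴ would be t2g^3 e_g^1 with 0 pairs; low-spin has 1, so 1 excess pair costs +1P = +255 kJ/mol.
Combining: -563 + 255 = -308 kJ/mol.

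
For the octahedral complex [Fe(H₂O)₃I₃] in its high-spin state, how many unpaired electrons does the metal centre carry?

Ligand charges: 3×(+0) from H₂O and 3×(-1) from I⁻ sum to -3; with overall charge +0, Fe is +3.
Fe is in group 8, so Fe³⁺ is d⁵ (8 − 3 = 5).
Configuration: t2g^3 e_g^2, giving 5 unpaired electrons.

5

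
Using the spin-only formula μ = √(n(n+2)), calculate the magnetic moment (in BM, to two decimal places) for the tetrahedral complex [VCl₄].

Each Cl⁻ contributes -1; 4 × (-1) = -4. With overall charge +0, V is in the +4 oxidation state.
Group 5 minus oxidation state +4 gives a d¹ configuration for V⁴⁺.
Tetrahedral splitting is small, so the complex is high-spin.
Configuration: e¹ t₂⁰ → 1 unpaired electron.
μ(spin-only) = √[1(1+2)] = √3 ≈ 1.73 BM.

1.73 BM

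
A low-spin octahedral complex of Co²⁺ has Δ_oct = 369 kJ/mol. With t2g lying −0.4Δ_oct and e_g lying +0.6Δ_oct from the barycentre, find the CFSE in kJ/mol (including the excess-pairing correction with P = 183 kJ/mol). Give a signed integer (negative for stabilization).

-481

Group 9 minus oxidation state +2 gives a d⁷ configuration for Co²⁺.
The d⁷ electrons fill as t2g^6 e_g^1.
Orbital CFSE = 6(-0.4) + 1(0.6) = -1.8Δ_oct = -1.8 × 369 = -664 kJ/mol.
Pairing penalty: 3 pairs vs 2 in the high-spin reference → 1 extra × P = 183 kJ/mol.
Combining: -664 + 183 = -481 kJ/mol.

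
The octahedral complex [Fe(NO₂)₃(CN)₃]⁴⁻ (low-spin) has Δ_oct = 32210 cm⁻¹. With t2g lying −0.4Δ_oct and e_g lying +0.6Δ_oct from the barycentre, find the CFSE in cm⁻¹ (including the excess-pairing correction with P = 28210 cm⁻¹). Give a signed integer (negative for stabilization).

-20884

Ligand charges: 3×(-1) from NO₂⁻ and 3×(-1) from CN⁻ sum to -6; with overall charge -4, Fe is +2.
Fe is in group 8, so Fe²⁺ is d⁶ (8 − 2 = 6).
Configuration: t2g^6 e_g^0.
The orbital stabilization is -2.4Δ_oct = -2.4 × 32210 = -77304 cm⁻¹.
Pairing penalty: 3 pairs vs 1 in the high-spin reference → 2 extra × P = 56420 cm⁻¹.
Combining: -77304 + 56420 = -20884 cm⁻¹.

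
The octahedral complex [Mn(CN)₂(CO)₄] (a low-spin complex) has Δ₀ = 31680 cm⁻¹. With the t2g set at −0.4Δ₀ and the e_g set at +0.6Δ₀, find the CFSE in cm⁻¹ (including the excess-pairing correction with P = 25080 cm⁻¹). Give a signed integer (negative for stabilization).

-13200

Ligand charges: 2×(-1) from CN⁻ and 4×(+0) from CO sum to -2; with overall charge +0, Mn is +2.
Mn sits in group 7; removing 2 electrons leaves Mn²⁺ with 7 − 2 = 5 d electrons.
Configuration: t2g^5 e_g^0.
The orbital stabilization is -2.0Δ₀ = -2.0 × 31680 = -63360 cm⁻¹.
Relative to high-spin t2g^3 e_g^2 (0 paired), the low-spin configuration has 2 additional pairs, contributing +2 × 25080 = +50160 cm⁻¹.
Overall CFSE = -63360 + 50160 = -13200 cm⁻¹.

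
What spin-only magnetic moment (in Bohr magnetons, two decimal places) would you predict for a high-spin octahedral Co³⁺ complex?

Co is in group 9, so Co³⁺ is d⁶ (9 − 3 = 6).
Configuration: t₂g⁴ eg² → 4 unpaired electrons.
μ(spin-only) = √[4(4+2)] = √24 ≈ 4.90 Bohr magnetons.

4.90 Bohr magnetons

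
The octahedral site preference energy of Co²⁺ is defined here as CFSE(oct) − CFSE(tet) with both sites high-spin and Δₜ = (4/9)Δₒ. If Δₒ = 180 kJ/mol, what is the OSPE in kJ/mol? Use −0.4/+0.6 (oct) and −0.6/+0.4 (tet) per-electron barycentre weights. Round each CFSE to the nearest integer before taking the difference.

Co²⁺: group 9, so d-count = 9 − 2 = 7.
Octahedral (high-spin): t₂g⁵ eg², CFSE = 5(−0.4) + 2(+0.6) = -0.8Δₒ = -0.8 × 180 = -144 kJ/mol.
Tetrahedral e⁴ t₂³ gives -1.2Δₜ = -1.2 × (4/9) × 180 = -96 kJ/mol.
OSPE = -144 − (-96) = -48 kJ/mol.

-48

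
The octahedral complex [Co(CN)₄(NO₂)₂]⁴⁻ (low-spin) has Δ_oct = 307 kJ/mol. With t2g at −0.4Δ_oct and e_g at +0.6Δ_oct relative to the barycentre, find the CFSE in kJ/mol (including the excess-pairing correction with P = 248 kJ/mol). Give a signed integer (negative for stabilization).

Ligand charges: 4×(-1) from CN⁻ and 2×(-1) from NO₂⁻ sum to -6; with overall charge -4, Co is +2.
Co²⁺: group 9, so d-count = 9 − 2 = 7.
Electron filling gives t2g^6 e_g^1.
Orbital CFSE = 6(-0.4) + 1(0.6) = -1.8Δ_oct = -1.8 × 307 = -553 kJ/mol.
Relative to high-spin t2g^5 e_g^2 (2 paired), the low-spin configuration has 1 additional pair, contributing +1 × 248 = +248 kJ/mol.
Combining: -553 + 248 = -305 kJ/mol.

-305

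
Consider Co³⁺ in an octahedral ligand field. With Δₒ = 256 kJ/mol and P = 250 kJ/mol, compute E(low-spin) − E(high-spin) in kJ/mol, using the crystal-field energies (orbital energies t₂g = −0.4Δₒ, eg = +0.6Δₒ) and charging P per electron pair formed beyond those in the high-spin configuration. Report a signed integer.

-12

Group 9 minus oxidation state +3 gives a d⁶ configuration for Co³⁺.
High-spin d⁶ fills as t₂g⁴ eg² with CFSE 4(−0.4) + 2(+0.6) = -0.4Δₒ = -102 kJ/mol.
For low-spin the configuration is t₂g⁶ eg⁰: orbital energy -2.4 × 256 = -614 kJ/mol, and 2 additional pairs relative to high-spin add 500 kJ/mol, giving -114 kJ/mol.
Thus E(LS) − E(HS) = -12 kJ/mol.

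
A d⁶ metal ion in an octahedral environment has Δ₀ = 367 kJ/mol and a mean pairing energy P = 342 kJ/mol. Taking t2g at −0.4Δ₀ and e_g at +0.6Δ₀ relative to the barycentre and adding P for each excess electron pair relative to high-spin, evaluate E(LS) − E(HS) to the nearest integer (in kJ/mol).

High-spin d⁶ fills as t2g^4 e_g^2 with CFSE 4(−0.4) + 2(+0.6) = -0.4Δ₀ = -147 kJ/mol.
Low-spin t2g^6 e_g^0 gives -2.4Δ₀ = -881 kJ/mol, but forming 2 extra pairs costs 2P = 684 kJ/mol, so E(LS) = -881 + 684 = -197 kJ/mol.
The difference is -197 − (-147) = -50 kJ/mol, so low-spin lies lower.

-50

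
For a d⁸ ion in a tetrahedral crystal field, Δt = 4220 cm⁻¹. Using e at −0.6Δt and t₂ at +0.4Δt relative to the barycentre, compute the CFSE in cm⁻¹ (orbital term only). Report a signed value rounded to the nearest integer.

-3376

With tetrahedral geometry the complex is necessarily high-spin.
Electron filling gives e⁴ t₂⁴.
CFSE(orbital) = 4×(-0.6Δt) + 4×(0.4Δt) = -0.8Δt; with Δt = 4220 cm⁻¹ that is -3376 cm⁻¹.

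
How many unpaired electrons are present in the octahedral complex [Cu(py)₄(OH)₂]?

1

Ligand charges: 4×(+0) from py and 2×(-1) from OH⁻ sum to -2; with overall charge +0, Cu is +2.
Cu sits in group 11; removing 2 electrons leaves Cu²⁺ with 11 − 2 = 9 d electrons.
Configuration: t₂g⁶ eg³, giving 1 unpaired electron.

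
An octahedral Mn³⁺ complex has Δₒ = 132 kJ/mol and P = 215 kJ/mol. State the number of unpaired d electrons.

Mn³⁺: group 7, so d-count = 7 − 3 = 4.
Since Δₒ = 132 kJ/mol < P = 215 kJ/mol, the complex adopts the high-spin configuration.
That gives t₂g³ eg¹.
Unpaired electrons: 4.

4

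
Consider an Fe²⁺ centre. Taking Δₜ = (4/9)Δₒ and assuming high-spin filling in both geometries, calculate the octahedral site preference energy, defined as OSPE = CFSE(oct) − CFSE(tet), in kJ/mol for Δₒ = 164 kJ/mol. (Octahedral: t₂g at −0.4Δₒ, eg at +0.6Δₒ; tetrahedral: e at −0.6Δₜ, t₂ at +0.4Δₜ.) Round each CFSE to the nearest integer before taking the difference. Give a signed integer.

Fe sits in group 8; removing 2 electrons leaves Fe²⁺ with 8 − 2 = 6 d electrons.
In an octahedral site d⁶ (HS) is t₂g⁴ eg², giving CFSE(oct) = -0.4Δₒ = -66 kJ/mol.
Tetrahedral e³ t₂³ gives -0.6Δₜ = -0.6 × (4/9) × 164 = -44 kJ/mol.
OSPE = -66 − (-44) = -22 kJ/mol.

-22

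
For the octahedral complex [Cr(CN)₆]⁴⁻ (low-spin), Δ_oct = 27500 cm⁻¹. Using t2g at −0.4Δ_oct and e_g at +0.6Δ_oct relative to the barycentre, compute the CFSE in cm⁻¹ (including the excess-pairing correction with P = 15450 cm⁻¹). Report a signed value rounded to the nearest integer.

Each CN⁻ contributes -1; 6 × (-1) = -6. With overall charge -4, Cr is in the +2 oxidation state.
Cr is in group 6, so Cr²⁺ is d⁴ (6 − 2 = 4).
Electron filling gives t2g^4 e_g^0.
CFSE(orbital) = 4×(-0.4Δ_oct) + 0×(0.6Δ_oct) = -1.6Δ_oct; with Δ_oct = 27500 cm⁻¹ that is -44000 cm⁻¹.
Pairing penalty: 1 pair vs 0 in the high-spin reference → 1 extra × P = 15450 cm⁻¹.
Overall CFSE = -44000 + 15450 = -28550 cm⁻¹.

-28550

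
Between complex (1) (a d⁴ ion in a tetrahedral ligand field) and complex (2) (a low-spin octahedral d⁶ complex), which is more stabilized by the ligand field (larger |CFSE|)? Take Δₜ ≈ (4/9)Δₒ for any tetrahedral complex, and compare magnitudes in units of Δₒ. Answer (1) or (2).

(2)

(1): Tetrahedral fields are weak (Δₜ ≈ 4/9 Δₒ), so electrons fill high-spin; e^2 t2^2, CFSE = -0.4Δₜ ≈ -0.18Δₒ.
(2): t₂g⁶ eg⁰, CFSE = -2.4Δₒ.
So (2) has the larger |CFSE|.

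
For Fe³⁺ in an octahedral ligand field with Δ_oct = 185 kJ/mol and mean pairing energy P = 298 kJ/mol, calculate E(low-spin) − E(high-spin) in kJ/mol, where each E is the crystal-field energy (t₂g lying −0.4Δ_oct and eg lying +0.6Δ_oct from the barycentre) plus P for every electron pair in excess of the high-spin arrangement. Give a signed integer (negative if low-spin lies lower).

Group 8 minus oxidation state +3 gives a d⁵ configuration for Fe³⁺.
In the high-spin limit (t₂g³ eg²) the orbital term is 0.0Δ_oct = 0 kJ/mol, with no excess pairing.
For low-spin the configuration is t₂g⁵ eg⁰: orbital energy -2.0 × 185 = -370 kJ/mol, and 2 additional pairs relative to high-spin add 596 kJ/mol, giving 226 kJ/mol.
The difference is 226 − (0) = 226 kJ/mol, so high-spin lies lower.

226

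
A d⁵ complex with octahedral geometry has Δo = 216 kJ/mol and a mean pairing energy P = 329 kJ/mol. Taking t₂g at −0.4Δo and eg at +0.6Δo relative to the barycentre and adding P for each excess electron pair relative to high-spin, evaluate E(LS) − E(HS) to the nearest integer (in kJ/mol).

In the high-spin limit (t₂g³ eg²) the orbital term is 0.0Δo = 0 kJ/mol, with no excess pairing.
Low-spin t₂g⁵ eg⁰ gives -2.0Δo = -432 kJ/mol, but forming 2 extra pairs costs 2P = 658 kJ/mol, so E(LS) = -432 + 658 = 226 kJ/mol.
The difference is 226 − (0) = 226 kJ/mol, so high-spin lies lower.

226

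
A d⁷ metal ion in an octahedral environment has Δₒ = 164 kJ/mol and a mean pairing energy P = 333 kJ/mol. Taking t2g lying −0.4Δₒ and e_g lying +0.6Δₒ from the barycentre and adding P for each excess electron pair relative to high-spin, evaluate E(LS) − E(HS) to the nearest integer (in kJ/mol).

169

High-spin: t2g^5 e_g^2, CFSE = -0.8Δₒ = -131 kJ/mol.
For low-spin the configuration is t2g^6 e_g^1: orbital energy -1.8 × 164 = -295 kJ/mol, and 1 additional pair relative to high-spin adds 333 kJ/mol, giving 38 kJ/mol.
Thus E(LS) − E(HS) = 169 kJ/mol.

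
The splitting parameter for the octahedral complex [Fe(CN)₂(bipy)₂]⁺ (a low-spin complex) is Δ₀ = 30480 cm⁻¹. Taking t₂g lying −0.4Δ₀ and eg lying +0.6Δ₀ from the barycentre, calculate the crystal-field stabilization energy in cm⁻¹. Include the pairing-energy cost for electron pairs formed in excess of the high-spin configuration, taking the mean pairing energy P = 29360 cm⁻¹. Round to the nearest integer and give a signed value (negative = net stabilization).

-2240

Ligand charges: 2×(-1) from CN⁻ and 2×(+0) from bipy sum to -2; with overall charge +1, Fe is +3.
Fe is in group 8, so Fe³⁺ is d⁵ (8 − 3 = 5).
The d⁵ electrons fill as t₂g⁵ eg⁰.
CFSE(orbital) = 5×(-0.4Δ₀) + 0×(0.6Δ₀) = -2.0Δ₀; with Δ₀ = 30480 cm⁻¹ that is -60960 cm⁻¹.
High-spin d⁵ would be t₂g³ eg² with 0 pairs; low-spin has 2, so 2 excess pairs cost +2P = +58720 cm⁻¹.
Net CFSE = -60960 + 58720 = -2240 cm⁻¹.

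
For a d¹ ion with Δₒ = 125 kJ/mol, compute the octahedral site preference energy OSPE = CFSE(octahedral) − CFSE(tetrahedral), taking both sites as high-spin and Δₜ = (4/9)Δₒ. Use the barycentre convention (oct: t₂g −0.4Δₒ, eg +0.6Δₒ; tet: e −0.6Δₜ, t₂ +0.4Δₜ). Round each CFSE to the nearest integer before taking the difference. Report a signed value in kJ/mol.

Octahedral (high-spin): t2g^1 e_g^0, CFSE = 1(−0.4) + 0(+0.6) = -0.4Δₒ = -0.4 × 125 = -50 kJ/mol.
In a tetrahedral site the filling is e^1 t2^0: CFSE(tet) = -0.6Δₜ = -0.6 × (4/9)(125) = -33 kJ/mol.
OSPE = CFSE(oct) − CFSE(tet) = -50 − (-33) = -17 kJ/mol.

-17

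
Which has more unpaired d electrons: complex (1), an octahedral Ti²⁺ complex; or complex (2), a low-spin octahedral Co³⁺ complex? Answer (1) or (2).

(1): Group 4 minus oxidation state +2 gives a d² configuration for Ti²⁺; For octahedral d² the high- and low-spin configurations coincide; t2g^2 e_g^0 → 2 unpaired.
(2): Group 9 minus oxidation state +3 gives a d⁶ configuration for Co³⁺; t₂g⁶ eg⁰ → 0 unpaired.
So (1) has more unpaired electrons.

(1)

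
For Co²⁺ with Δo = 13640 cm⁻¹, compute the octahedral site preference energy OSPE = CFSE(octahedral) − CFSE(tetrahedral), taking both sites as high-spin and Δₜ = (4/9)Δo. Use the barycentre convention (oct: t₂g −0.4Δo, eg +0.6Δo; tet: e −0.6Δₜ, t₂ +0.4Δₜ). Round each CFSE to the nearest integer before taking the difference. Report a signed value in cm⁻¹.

-3637

Co sits in group 9; removing 2 electrons leaves Co²⁺ with 9 − 2 = 7 d electrons.
In an octahedral site d⁷ (HS) is t2g^5 e_g^2, giving CFSE(oct) = -0.8Δo = -10912 cm⁻¹.
Tetrahedral e^4 t2^3 gives -1.2Δₜ = -1.2 × (4/9) × 13640 = -7275 cm⁻¹.
Subtracting, OSPE = -10912 − (-7275) = -3637 cm⁻¹.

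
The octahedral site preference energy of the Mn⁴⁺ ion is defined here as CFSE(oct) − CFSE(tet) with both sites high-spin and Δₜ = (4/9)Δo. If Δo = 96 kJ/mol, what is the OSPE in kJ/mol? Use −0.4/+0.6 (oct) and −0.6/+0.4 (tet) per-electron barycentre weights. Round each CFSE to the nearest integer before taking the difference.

Mn sits in group 7; removing 4 electrons leaves Mn⁴⁺ with 7 − 4 = 3 d electrons.
In an octahedral site d³ (HS) is t₂g³ eg⁰, giving CFSE(oct) = -1.2Δo = -115 kJ/mol.
In a tetrahedral site the filling is e² t₂¹: CFSE(tet) = -0.8Δₜ = -0.8 × (4/9)(96) = -34 kJ/mol.
OSPE = -115 − (-34) = -81 kJ/mol.

-81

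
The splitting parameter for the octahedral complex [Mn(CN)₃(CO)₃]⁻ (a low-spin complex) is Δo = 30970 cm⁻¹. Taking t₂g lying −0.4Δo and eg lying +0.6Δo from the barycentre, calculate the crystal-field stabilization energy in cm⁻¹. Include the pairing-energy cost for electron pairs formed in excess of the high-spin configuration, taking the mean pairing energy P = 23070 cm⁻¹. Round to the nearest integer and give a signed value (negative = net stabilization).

Ligand charges: 3×(-1) from CN⁻ and 3×(+0) from CO sum to -3; with overall charge -1, Mn is +2.
Mn²⁺: group 7, so d-count = 7 − 2 = 5.
The d⁵ electrons fill as t₂g⁵ eg⁰.
The orbital stabilization is -2.0Δo = -2.0 × 30970 = -61940 cm⁻¹.
Relative to high-spin t₂g³ eg² (0 paired), the low-spin configuration has 2 additional pairs, contributing +2 × 23070 = +46140 cm⁻¹.
Net CFSE = -61940 + 46140 = -15800 cm⁻¹.

-15800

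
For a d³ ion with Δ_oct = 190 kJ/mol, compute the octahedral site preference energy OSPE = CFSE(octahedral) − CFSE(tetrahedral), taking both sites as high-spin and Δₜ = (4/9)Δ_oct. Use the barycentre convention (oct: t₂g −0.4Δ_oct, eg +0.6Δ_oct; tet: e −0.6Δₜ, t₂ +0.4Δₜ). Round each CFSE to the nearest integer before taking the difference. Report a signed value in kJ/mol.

Octahedral high-spin t2g^3 e_g^0: CFSE = -1.2 × 190 = -228 kJ/mol.
In a tetrahedral site the filling is e^2 t2^1: CFSE(tet) = -0.8Δₜ = -0.8 × (4/9)(190) = -68 kJ/mol.
Subtracting, OSPE = -228 − (-68) = -160 kJ/mol.

-160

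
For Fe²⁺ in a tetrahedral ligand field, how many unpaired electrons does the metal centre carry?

4

Fe²⁺: group 8, so d-count = 8 − 2 = 6.
Tetrahedral fields are weak (Δₜ ≈ 4/9 Δₒ), so electrons fill high-spin.
Configuration: e³ t₂³, giving 4 unpaired electrons.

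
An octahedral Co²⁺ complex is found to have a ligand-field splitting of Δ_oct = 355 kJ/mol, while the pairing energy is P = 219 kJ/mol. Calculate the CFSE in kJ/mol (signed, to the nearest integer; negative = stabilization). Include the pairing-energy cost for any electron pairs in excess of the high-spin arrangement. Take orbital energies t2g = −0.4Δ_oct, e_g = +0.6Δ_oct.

-420

Co is in group 9, so Co²⁺ is d⁷ (9 − 2 = 7).
With Δ_oct > P the complex is low-spin.
That gives t2g^6 e_g^1.
Orbital CFSE = -1.8Δ_oct = -1.8 × 355 = -639 kJ/mol.
Excess pairs vs high-spin: 3 − 2 = 1; pairing cost = +219 kJ/mol.
Net CFSE = -639 + 219 = -420 kJ/mol.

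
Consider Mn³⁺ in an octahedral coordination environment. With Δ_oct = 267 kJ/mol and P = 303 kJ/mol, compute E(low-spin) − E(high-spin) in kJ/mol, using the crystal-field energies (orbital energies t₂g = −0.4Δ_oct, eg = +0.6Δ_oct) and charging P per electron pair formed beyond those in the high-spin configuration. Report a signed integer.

36

Group 7 minus oxidation state +3 gives a d⁴ configuration for Mn³⁺.
High-spin d⁴ fills as t₂g³ eg¹ with CFSE 3(−0.4) + 1(+0.6) = -0.6Δ_oct = -160 kJ/mol.
Low-spin t₂g⁴ eg⁰ gives -1.6Δ_oct = -427 kJ/mol, but forming 1 extra pair costs 1P = 303 kJ/mol, so E(LS) = -427 + 303 = -124 kJ/mol.
The difference is -124 − (-160) = 36 kJ/mol, so high-spin lies lower.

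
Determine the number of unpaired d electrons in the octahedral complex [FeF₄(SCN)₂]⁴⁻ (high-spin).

Ligand charges: 4×(-1) from F⁻ and 2×(-1) from SCN⁻ sum to -6; with overall charge -4, Fe is +2.
Fe is in group 8, so Fe²⁺ is d⁶ (8 − 2 = 6).
Configuration: t2g^4 e_g^2, giving 4 unpaired electrons.

4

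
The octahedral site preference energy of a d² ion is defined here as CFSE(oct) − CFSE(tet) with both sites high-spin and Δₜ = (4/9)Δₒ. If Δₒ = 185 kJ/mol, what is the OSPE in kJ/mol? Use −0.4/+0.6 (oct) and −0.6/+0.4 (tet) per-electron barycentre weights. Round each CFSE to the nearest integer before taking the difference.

In an octahedral site d² (HS) is t2g^2 e_g^0, giving CFSE(oct) = -0.8Δₒ = -148 kJ/mol.
Tetrahedral: e^2 t2^0, CFSE = 2(−0.6) + 0(+0.4) = -1.2Δₜ = -1.2 × (4/9) × 185 = -99 kJ/mol.
OSPE = -148 − (-99) = -49 kJ/mol.

-49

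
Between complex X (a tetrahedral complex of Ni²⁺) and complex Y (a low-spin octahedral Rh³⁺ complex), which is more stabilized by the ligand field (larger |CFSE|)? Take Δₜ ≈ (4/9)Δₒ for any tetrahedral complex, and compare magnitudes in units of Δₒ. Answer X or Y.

Y

X: Ni²⁺: group 10, so d-count = 10 − 2 = 8; Tetrahedral fields are weak (Δₜ ≈ 4/9 Δₒ), so electrons fill high-spin; e⁴ t₂⁴, CFSE = -0.8Δₜ ≈ -0.36Δₒ.
Y: Group 9 minus oxidation state +3 gives a d⁶ configuration for Rh³⁺; t2g^6 e_g^0, CFSE = -2.4Δₒ.
So Y has the larger |CFSE|.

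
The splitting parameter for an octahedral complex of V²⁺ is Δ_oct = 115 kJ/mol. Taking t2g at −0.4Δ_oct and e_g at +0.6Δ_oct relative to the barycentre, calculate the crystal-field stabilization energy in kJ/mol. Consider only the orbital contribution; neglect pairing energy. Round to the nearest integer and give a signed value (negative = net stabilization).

-138

V is in group 5, so V²⁺ is d³ (5 − 2 = 3).
The d³ electrons fill as t2g^3 e_g^0.
The orbital stabilization is -1.2Δ_oct = -1.2 × 115 = -138 kJ/mol.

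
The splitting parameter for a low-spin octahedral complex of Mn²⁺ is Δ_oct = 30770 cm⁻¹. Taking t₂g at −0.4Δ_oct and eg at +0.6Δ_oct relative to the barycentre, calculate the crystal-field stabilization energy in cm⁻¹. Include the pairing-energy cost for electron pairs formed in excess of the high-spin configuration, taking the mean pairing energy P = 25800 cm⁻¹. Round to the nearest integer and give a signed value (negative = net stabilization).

Mn is in group 7, so Mn²⁺ is d⁵ (7 − 2 = 5).
Configuration: t₂g⁵ eg⁰.
The orbital stabilization is -2.0Δ_oct = -2.0 × 30770 = -61540 cm⁻¹.
Relative to high-spin t₂g³ eg² (0 paired), the low-spin configuration has 2 additional pairs, contributing +2 × 25800 = +51600 cm⁻¹.
Overall CFSE = -61540 + 51600 = -9940 cm⁻¹.

-9940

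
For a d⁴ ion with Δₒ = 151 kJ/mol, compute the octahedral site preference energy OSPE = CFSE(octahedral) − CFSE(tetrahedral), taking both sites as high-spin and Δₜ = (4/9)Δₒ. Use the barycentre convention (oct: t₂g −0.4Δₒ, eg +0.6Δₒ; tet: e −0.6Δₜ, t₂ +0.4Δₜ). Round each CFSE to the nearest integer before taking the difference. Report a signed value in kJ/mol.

-64

Octahedral high-spin t₂g³ eg¹: CFSE = -0.6 × 151 = -91 kJ/mol.
Tetrahedral: e² t₂², CFSE = 2(−0.6) + 2(+0.4) = -0.4Δₜ = -0.4 × (4/9) × 151 = -27 kJ/mol.
OSPE = -91 − (-27) = -64 kJ/mol.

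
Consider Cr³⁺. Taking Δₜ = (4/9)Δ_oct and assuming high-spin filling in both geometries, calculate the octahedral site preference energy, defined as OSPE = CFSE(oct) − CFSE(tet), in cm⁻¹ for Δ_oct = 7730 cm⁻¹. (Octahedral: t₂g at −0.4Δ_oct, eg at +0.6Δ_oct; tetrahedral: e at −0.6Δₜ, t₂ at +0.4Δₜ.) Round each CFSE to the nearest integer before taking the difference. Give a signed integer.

Cr sits in group 6; removing 3 electrons leaves Cr³⁺ with 6 − 3 = 3 d electrons.
Octahedral (high-spin): t₂g³ eg⁰, CFSE = 3(−0.4) + 0(+0.6) = -1.2Δ_oct = -1.2 × 7730 = -9276 cm⁻¹.
In a tetrahedral site the filling is e² t₂¹: CFSE(tet) = -0.8Δₜ = -0.8 × (4/9)(7730) = -2748 cm⁻¹.
OSPE = CFSE(oct) − CFSE(tet) = -9276 − (-2748) = -6528 cm⁻¹.

-6528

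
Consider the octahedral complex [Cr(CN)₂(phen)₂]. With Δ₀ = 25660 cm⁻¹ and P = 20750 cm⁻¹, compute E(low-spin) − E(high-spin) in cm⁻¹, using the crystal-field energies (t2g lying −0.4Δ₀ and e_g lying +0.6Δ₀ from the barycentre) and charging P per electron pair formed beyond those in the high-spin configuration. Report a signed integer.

-4910

Ligand charges: 2×(-1) from CN⁻ and 2×(+0) from phen sum to -2; with overall charge +0, Cr is +2.
Group 6 minus oxidation state +2 gives a d⁴ configuration for Cr²⁺.
In the high-spin limit (t2g^3 e_g^1) the orbital term is -0.6Δ₀ = -15396 cm⁻¹, with no excess pairing.
Low-spin: t2g^4 e_g^0, orbital CFSE = -1.6Δ₀ = -41056 cm⁻¹; plus 1 excess pair × P = +20750 cm⁻¹; total -20306 cm⁻¹.
E(LS) − E(HS) = -20306 − (-15396) = -4910 cm⁻¹.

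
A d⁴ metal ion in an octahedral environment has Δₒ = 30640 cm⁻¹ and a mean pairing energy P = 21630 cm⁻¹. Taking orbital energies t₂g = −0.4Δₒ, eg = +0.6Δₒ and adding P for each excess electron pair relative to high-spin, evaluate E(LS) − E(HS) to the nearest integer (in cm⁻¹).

High-spin d⁴ fills as t₂g³ eg¹ with CFSE 3(−0.4) + 1(+0.6) = -0.6Δₒ = -18384 cm⁻¹.
For low-spin the configuration is t₂g⁴ eg⁰: orbital energy -1.6 × 30640 = -49024 cm⁻¹, and 1 additional pair relative to high-spin adds 21630 cm⁻¹, giving -27394 cm⁻¹.
E(LS) − E(HS) = -27394 − (-18384) = -9010 cm⁻¹.

-9010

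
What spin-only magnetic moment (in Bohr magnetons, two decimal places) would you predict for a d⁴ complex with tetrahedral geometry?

Tetrahedral fields are weak (Δₜ ≈ 4/9 Δₒ), so electrons fill high-spin.
Configuration: e^2 t2^2 → 4 unpaired electrons.
μ(spin-only) = √[4(4+2)] = √24 ≈ 4.90 Bohr magnetons.

4.90 Bohr magnetons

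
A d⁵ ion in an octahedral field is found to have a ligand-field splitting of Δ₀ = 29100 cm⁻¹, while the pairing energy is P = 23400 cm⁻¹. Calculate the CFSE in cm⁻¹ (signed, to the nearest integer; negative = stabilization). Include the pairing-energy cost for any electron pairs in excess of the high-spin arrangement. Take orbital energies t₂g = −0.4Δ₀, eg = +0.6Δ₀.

-11400

Since Δ₀ = 29100 cm⁻¹ > P = 23400 cm⁻¹, the complex adopts the low-spin configuration.
Filling d⁵ accordingly: t₂g⁵ eg⁰.
Orbital CFSE = -2.0Δ₀ = -2.0 × 29100 = -58200 cm⁻¹.
Excess pairs vs high-spin: 2 − 0 = 2; pairing cost = +46800 cm⁻¹.
Net CFSE = -58200 + 46800 = -11400 cm⁻¹.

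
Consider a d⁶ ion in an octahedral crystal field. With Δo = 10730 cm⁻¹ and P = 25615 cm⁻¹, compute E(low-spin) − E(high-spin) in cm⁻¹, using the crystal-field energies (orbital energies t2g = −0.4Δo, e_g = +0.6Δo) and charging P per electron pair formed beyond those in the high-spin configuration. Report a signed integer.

In the high-spin limit (t2g^4 e_g^2) the orbital term is -0.4Δo = -4292 cm⁻¹, with no excess pairing.
Low-spin t2g^6 e_g^0 gives -2.4Δo = -25752 cm⁻¹, but forming 2 extra pairs costs 2P = 51230 cm⁻¹, so E(LS) = -25752 + 51230 = 25478 cm⁻¹.
Thus E(LS) − E(HS) = 29770 cm⁻¹.

29770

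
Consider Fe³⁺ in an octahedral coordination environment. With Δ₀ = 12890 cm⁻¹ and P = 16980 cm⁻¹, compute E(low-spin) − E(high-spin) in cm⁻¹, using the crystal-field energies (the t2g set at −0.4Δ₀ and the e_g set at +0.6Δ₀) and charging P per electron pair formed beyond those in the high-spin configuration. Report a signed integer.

8180

Fe³⁺: group 8, so d-count = 8 − 3 = 5.
High-spin d⁵ fills as t2g^3 e_g^2 with CFSE 3(−0.4) + 2(+0.6) = 0.0Δ₀ = 0 cm⁻¹.
Low-spin: t2g^5 e_g^0, orbital CFSE = -2.0Δ₀ = -25780 cm⁻¹; plus 2 excess pairs × P = +33960 cm⁻¹; total 8180 cm⁻¹.
E(LS) − E(HS) = 8180 − (0) = 8180 cm⁻¹.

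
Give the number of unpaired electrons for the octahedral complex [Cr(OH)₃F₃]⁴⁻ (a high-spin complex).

4

Ligand charges: 3×(-1) from OH⁻ and 3×(-1) from F⁻ sum to -6; with overall charge -4, Cr is +2.
Cr is in group 6, so Cr²⁺ is d⁴ (6 − 2 = 4).
Configuration: t2g^3 e_g^1, giving 4 unpaired electrons.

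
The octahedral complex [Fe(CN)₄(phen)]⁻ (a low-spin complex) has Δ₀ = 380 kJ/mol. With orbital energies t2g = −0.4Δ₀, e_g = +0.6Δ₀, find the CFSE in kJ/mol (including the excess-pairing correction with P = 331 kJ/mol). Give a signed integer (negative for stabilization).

-98

Ligand charges: 4×(-1) from CN⁻ and 1×(+0) from phen sum to -4; with overall charge -1, Fe is +3.
Fe sits in group 8; removing 3 electrons leaves Fe³⁺ with 8 − 3 = 5 d electrons.
The d⁵ electrons fill as t2g^5 e_g^0.
Orbital CFSE = 5(-0.4) + 0(0.6) = -2.0Δ₀ = -2.0 × 380 = -760 kJ/mol.
Relative to high-spin t2g^3 e_g^2 (0 paired), the low-spin configuration has 2 additional pairs, contributing +2 × 331 = +662 kJ/mol.
Overall CFSE = -760 + 662 = -98 kJ/mol.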